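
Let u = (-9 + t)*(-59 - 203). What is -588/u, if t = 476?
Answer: 294/61177 ≈ 0.0048057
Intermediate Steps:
u = -122354 (u = (-9 + 476)*(-59 - 203) = 467*(-262) = -122354)
-588/u = -588/(-122354) = -588*(-1/122354) = 294/61177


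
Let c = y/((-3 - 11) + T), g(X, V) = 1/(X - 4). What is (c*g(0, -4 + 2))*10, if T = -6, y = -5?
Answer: -5/8 ≈ -0.62500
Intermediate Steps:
g(X, V) = 1/(-4 + X)
c = ¼ (c = -5/((-3 - 11) - 6) = -5/(-14 - 6) = -5/(-20) = -5*(-1/20) = ¼ ≈ 0.25000)
(c*g(0, -4 + 2))*10 = (1/(4*(-4 + 0)))*10 = ((¼)/(-4))*10 = ((¼)*(-¼))*10 = -1/16*10 = -5/8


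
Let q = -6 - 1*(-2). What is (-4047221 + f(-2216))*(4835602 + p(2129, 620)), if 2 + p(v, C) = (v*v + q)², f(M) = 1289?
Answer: -83122875929302336908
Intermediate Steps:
q = -4 (q = -6 + 2 = -4)
p(v, C) = -2 + (-4 + v²)² (p(v, C) = -2 + (v*v - 4)² = -2 + (v² - 4)² = -2 + (-4 + v²)²)
(-4047221 + f(-2216))*(4835602 + p(2129, 620)) = (-4047221 + 1289)*(4835602 + (-2 + (-4 + 2129²)²)) = -4045932*(4835602 + (-2 + (-4 + 4532641)²)) = -4045932*(4835602 + (-2 + 4532637²)) = -4045932*(4835602 + (-2 + 20544798173769)) = -4045932*(4835602 + 20544798173767) = -4045932*20544803009369 = -83122875929302336908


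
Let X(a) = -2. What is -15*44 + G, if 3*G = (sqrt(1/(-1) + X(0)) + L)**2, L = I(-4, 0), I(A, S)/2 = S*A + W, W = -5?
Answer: -660 + (10 - I*sqrt(3))**2/3 ≈ -627.67 - 11.547*I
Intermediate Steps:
I(A, S) = -10 + 2*A*S (I(A, S) = 2*(S*A - 5) = 2*(A*S - 5) = 2*(-5 + A*S) = -10 + 2*A*S)
L = -10 (L = -10 + 2*(-4)*0 = -10 + 0 = -10)
G = (-10 + I*sqrt(3))**2/3 (G = (sqrt(1/(-1) - 2) - 10)**2/3 = (sqrt(-1 - 2) - 10)**2/3 = (sqrt(-3) - 10)**2/3 = (I*sqrt(3) - 10)**2/3 = (-10 + I*sqrt(3))**2/3 ≈ 32.333 - 11.547*I)
-15*44 + G = -15*44 + (10 - I*sqrt(3))**2/3 = -660 + (10 - I*sqrt(3))**2/3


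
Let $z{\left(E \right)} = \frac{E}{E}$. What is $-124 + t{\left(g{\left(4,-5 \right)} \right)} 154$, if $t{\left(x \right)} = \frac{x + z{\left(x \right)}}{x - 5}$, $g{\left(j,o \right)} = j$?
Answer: $-894$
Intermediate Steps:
$z{\left(E \right)} = 1$
$t{\left(x \right)} = \frac{1 + x}{-5 + x}$ ($t{\left(x \right)} = \frac{x + 1}{x - 5} = \frac{1 + x}{-5 + x}$)
$-124 + t{\left(g{\left(4,-5 \right)} \right)} 154 = -124 + \frac{1 + 4}{-5 + 4} \cdot 154 = -124 + \frac{1}{-1} \cdot 5 \cdot 154 = -124 + \left(-1\right) 5 \cdot 154 = -124 - 770 = -894$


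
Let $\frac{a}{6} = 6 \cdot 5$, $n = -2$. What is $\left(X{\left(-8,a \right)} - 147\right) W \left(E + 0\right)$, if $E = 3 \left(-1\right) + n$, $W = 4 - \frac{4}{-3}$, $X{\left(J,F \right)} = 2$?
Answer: $\frac{11600}{3} \approx 3866.7$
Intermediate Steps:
$a = 180$ ($a = 6 \cdot 6 \cdot 5 = 6 \cdot 30 = 180$)
$W = \frac{16}{3}$ ($W = 4 - 4 \left(- \frac{1}{3}\right) = 4 - - \frac{4}{3} = 4 + \frac{4}{3} = \frac{16}{3} \approx 5.3333$)
$E = -5$ ($E = 3 \left(-1\right) - 2 = -3 - 2 = -5$)
$\left(X{\left(-8,a \right)} - 147\right) W \left(E + 0\right) = \left(2 - 147\right) \frac{16 \left(-5 + 0\right)}{3} = - 145 \cdot \frac{16}{3} \left(-5\right) = \left(-145\right) \left(- \frac{80}{3}\right) = \frac{11600}{3}$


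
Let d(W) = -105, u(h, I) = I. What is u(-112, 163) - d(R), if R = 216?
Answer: 268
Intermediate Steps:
u(-112, 163) - d(R) = 163 - 1*(-105) = 163 + 105 = 268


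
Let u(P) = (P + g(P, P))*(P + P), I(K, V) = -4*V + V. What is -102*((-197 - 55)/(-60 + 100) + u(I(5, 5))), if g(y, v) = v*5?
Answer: -1373787/5 ≈ -2.7476e+5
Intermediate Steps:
g(y, v) = 5*v
I(K, V) = -3*V
u(P) = 12*P² (u(P) = (P + 5*P)*(P + P) = (6*P)*(2*P) = 12*P²)
-102*((-197 - 55)/(-60 + 100) + u(I(5, 5))) = -102*((-197 - 55)/(-60 + 100) + 12*(-3*5)²) = -102*(-252/40 + 12*(-15)²) = -102*(-252*1/40 + 12*225) = -102*(-63/10 + 2700) = -102*26937/10 = -1373787/5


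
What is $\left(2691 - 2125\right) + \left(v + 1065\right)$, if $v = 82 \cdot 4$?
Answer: $1959$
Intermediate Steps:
$v = 328$
$\left(2691 - 2125\right) + \left(v + 1065\right) = \left(2691 - 2125\right) + \left(328 + 1065\right) = 566 + 1393 = 1959$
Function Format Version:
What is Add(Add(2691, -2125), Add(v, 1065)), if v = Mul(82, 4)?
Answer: 1959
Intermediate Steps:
v = 328
Add(Add(2691, -2125), Add(v, 1065)) = Add(Add(2691, -2125), Add(328, 1065)) = Add(566, 1393) = 1959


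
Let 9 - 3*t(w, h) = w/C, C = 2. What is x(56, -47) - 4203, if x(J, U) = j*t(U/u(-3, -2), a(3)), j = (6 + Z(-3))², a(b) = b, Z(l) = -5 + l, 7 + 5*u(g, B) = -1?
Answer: -50527/12 ≈ -4210.6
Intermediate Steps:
u(g, B) = -8/5 (u(g, B) = -7/5 + (⅕)*(-1) = -7/5 - ⅕ = -8/5)
j = 4 (j = (6 + (-5 - 3))² = (6 - 8)² = (-2)² = 4)
t(w, h) = 3 - w/6 (t(w, h) = 3 - w/(3*2) = 3 - w/6)
x(J, U) = 12 + 5*U/12 (x(J, U) = 4*(3 - U/(6*(-8/5))) = 4*(3 - U*(-5)/(6*8)) = 4*(3 - (-5)*U/48) = 4*(3 + 5*U/48) = 12 + 5*U/12)
x(56, -47) - 4203 = (12 + (5/12)*(-47)) - 4203 = (12 - 235/12) - 4203 = -91/12 - 4203 = -50527/12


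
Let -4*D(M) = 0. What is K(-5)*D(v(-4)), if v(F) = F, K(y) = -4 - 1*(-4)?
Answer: 0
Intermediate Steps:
K(y) = 0 (K(y) = -4 + 4 = 0)
D(M) = 0 (D(M) = -¼*0 = 0)
K(-5)*D(v(-4)) = 0*0 = 0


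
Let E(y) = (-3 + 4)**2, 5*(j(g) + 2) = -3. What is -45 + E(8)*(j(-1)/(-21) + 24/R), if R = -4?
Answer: -5342/105 ≈ -50.876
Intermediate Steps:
j(g) = -13/5 (j(g) = -2 + (1/5)*(-3) = -2 - 3/5 = -13/5)
E(y) = 1 (E(y) = 1**2 = 1)
-45 + E(8)*(j(-1)/(-21) + 24/R) = -45 + 1*(-13/5/(-21) + 24/(-4)) = -45 + 1*(-13/5*(-1/21) + 24*(-1/4)) = -45 + 1*(13/105 - 6) = -45 + 1*(-617/105) = -45 - 617/105 = -5342/105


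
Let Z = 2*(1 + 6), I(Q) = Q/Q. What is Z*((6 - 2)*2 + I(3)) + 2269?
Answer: 2395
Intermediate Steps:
I(Q) = 1
Z = 14 (Z = 2*7 = 14)
Z*((6 - 2)*2 + I(3)) + 2269 = 14*((6 - 2)*2 + 1) + 2269 = 14*(4*2 + 1) + 2269 = 14*(8 + 1) + 2269 = 14*9 + 2269 = 126 + 2269 = 2395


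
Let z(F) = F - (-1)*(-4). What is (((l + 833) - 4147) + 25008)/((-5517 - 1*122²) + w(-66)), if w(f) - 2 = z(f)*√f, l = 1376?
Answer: -470604930/416442601 + 1614900*I*√66/416442601 ≈ -1.1301 + 0.031504*I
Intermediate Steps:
z(F) = -4 + F (z(F) = F - 1*4 = F - 4 = -4 + F)
w(f) = 2 + √f*(-4 + f) (w(f) = 2 + (-4 + f)*√f = 2 + √f*(-4 + f))
(((l + 833) - 4147) + 25008)/((-5517 - 1*122²) + w(-66)) = (((1376 + 833) - 4147) + 25008)/((-5517 - 1*122²) + (2 + √(-66)*(-4 - 66))) = ((2209 - 4147) + 25008)/((-5517 - 1*14884) + (2 + (I*√66)*(-70))) = (-1938 + 25008)/((-5517 - 14884) + (2 - 70*I*√66)) = 23070/(-20401 + (2 - 70*I*√66)) = 23070/(-20399 - 70*I*√66)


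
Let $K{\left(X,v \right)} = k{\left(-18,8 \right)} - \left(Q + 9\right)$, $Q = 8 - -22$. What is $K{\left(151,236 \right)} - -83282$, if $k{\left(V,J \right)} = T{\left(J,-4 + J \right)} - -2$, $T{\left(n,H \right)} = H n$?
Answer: $83277$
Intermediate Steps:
$Q = 30$ ($Q = 8 + 22 = 30$)
$k{\left(V,J \right)} = 2 + J \left(-4 + J\right)$ ($k{\left(V,J \right)} = \left(-4 + J\right) J - -2 = J \left(-4 + J\right) + 2 = 2 + J \left(-4 + J\right)$)
$K{\left(X,v \right)} = -5$ ($K{\left(X,v \right)} = \left(2 + 8 \left(-4 + 8\right)\right) - \left(30 + 9\right) = \left(2 + 8 \cdot 4\right) - 39 = \left(2 + 32\right) - 39 = 34 - 39 = -5$)
$K{\left(151,236 \right)} - -83282 = -5 - -83282 = -5 + 83282 = 83277$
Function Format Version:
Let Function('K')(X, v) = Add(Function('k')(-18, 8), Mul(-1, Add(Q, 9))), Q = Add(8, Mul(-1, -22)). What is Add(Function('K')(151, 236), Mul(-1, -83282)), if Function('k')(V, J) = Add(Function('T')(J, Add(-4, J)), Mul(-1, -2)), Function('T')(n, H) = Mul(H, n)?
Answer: 83277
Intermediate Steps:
Q = 30 (Q = Add(8, 22) = 30)
Function('k')(V, J) = Add(2, Mul(J, Add(-4, J))) (Function('k')(V, J) = Add(Mul(Add(-4, J), J), Mul(-1, -2)) = Add(Mul(J, Add(-4, J)), 2) = Add(2, Mul(J, Add(-4, J))))
Function('K')(X, v) = -5 (Function('K')(X, v) = Add(Add(2, Mul(8, Add(-4, 8))), Mul(-1, Add(30, 9))) = Add(Add(2, Mul(8, 4)), Mul(-1, 39)) = Add(Add(2, 32), -39) = Add(34, -39) = -5)
Add(Function('K')(151, 236), Mul(-1, -83282)) = Add(-5, Mul(-1, -83282)) = Add(-5, 83282) = 83277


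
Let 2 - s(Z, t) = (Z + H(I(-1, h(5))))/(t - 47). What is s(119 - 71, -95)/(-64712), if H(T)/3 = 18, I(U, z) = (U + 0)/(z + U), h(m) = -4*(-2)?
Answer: -193/4594552 ≈ -4.2006e-5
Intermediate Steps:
h(m) = 8
I(U, z) = U/(U + z)
H(T) = 54 (H(T) = 3*18 = 54)
s(Z, t) = 2 - (54 + Z)/(-47 + t) (s(Z, t) = 2 - (Z + 54)/(t - 47) = 2 - (54 + Z)/(-47 + t))
s(119 - 71, -95)/(-64712) = ((-148 - (119 - 71) + 2*(-95))/(-47 - 95))/(-64712) = ((-148 - 1*48 - 190)/(-142))*(-1/64712) = -(-148 - 48 - 190)/142*(-1/64712) = -1/142*(-386)*(-1/64712) = (193/71)*(-1/64712) = -193/4594552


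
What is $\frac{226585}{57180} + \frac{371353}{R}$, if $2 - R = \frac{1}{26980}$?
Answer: $\frac{114580917917843}{617075124} \approx 1.8568 \cdot 10^{5}$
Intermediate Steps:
$R = \frac{53959}{26980}$ ($R = 2 - \frac{1}{26980} = \frac{53959}{26980} \approx 2.0$)
$\frac{226585}{57180} + \frac{371353}{R} = \frac{226585}{57180} + \frac{371353}{\frac{53959}{26980}} = 226585 \cdot \frac{1}{57180} + 371353 \cdot \frac{26980}{53959} = \frac{45317}{11436} + \frac{10019103940}{53959} = \frac{114580917917843}{617075124}$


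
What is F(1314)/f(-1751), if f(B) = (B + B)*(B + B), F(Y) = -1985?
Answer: -1985/12264004 ≈ -0.00016186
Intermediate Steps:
f(B) = 4*B² (f(B) = (2*B)*(2*B) = 4*B²)
F(1314)/f(-1751) = -1985/(4*(-1751)²) = -1985/(4*3066001) = -1985/12264004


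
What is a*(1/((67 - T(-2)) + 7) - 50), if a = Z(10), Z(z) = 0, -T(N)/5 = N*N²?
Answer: 0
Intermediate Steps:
T(N) = -5*N³ (T(N) = -5*N*N² = -5*N³)
a = 0
a*(1/((67 - T(-2)) + 7) - 50) = 0*(1/((67 - (-5)*(-2)³) + 7) - 50) = 0*(1/((67 - (-5)*(-8)) + 7) - 50) = 0*(1/((67 - 1*40) + 7) - 50) = 0*(1/((67 - 40) + 7) - 50) = 0*(1/(27 + 7) - 50) = 0*(1/34 - 50) = 0*(-1699/34) = 0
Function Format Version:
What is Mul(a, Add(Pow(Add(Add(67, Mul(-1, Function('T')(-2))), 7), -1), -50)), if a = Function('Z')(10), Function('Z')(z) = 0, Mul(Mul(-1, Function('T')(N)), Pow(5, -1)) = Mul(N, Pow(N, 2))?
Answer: 0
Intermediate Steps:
Function('T')(N) = Mul(-5, Pow(N, 3)) (Function('T')(N) = Mul(-5, Mul(N, Pow(N, 2))) = Mul(-5, Pow(N, 3)))
a = 0
Mul(a, Add(Pow(Add(Add(67, Mul(-1, Function('T')(-2))), 7), -1), -50)) = Mul(0, Add(Pow(Add(Add(67, Mul(-1, Mul(-5, Pow(-2, 3)))), 7), -1), -50)) = Mul(0, Add(Pow(Add(Add(67, Mul(-1, Mul(-5, -8))), 7), -1), -50)) = Mul(0, Add(Pow(Add(Add(67, Mul(-1, 40)), 7), -1), -50)) = Mul(0, Add(Pow(Add(Add(67, -40), 7), -1), -50)) = Mul(0, Add(Pow(Add(27, 7), -1), -50)) = Mul(0, Add(Pow(34, -1), -50)) = Mul(0, Add(Rational(1, 34), -50)) = Mul(0, Rational(-1699, 34)) = 0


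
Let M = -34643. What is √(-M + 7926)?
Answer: √42569 ≈ 206.32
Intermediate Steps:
√(-M + 7926) = √(-1*(-34643) + 7926) = √(34643 + 7926) = √42569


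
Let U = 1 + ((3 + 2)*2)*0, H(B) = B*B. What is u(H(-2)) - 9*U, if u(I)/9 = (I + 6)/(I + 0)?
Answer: 27/2 ≈ 13.500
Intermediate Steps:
H(B) = B²
u(I) = 9*(6 + I)/I (u(I) = 9*((I + 6)/(I + 0)) = 9*((6 + I)/I) = 9*(6 + I)/I)
U = 1 (U = 1 + (5*2)*0 = 1 + 10*0 = 1 + 0 = 1)
u(H(-2)) - 9*U = (9 + 54/((-2)²)) - 9*1 = (9 + 54/4) - 9 = (9 + 54*(¼)) - 9 = (9 + 27/2) - 9 = 45/2 - 9 = 27/2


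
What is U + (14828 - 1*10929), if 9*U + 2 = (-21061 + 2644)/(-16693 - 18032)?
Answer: 406161314/104175 ≈ 3898.8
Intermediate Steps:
U = -17011/104175 (U = -2/9 + ((-21061 + 2644)/(-16693 - 18032))/9 = -2/9 + (-18417/(-34725))/9 = -2/9 + (-18417*(-1/34725))/9 = -2/9 + (1/9)*(6139/11575) = -2/9 + 6139/104175 = -17011/104175 ≈ -0.16329)
U + (14828 - 1*10929) = -17011/104175 + (14828 - 1*10929) = -17011/104175 + (14828 - 10929) = -17011/104175 + 3899 = 406161314/104175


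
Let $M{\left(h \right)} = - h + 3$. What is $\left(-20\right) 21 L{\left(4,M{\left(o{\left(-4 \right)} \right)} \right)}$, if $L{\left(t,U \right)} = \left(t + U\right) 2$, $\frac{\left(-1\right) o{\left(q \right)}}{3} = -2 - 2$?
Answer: $4200$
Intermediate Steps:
$o{\left(q \right)} = 12$ ($o{\left(q \right)} = - 3 \left(-2 - 2\right) = \left(-3\right) \left(-4\right) = 12$)
$M{\left(h \right)} = 3 - h$
$L{\left(t,U \right)} = 2 U + 2 t$ ($L{\left(t,U \right)} = \left(U + t\right) 2 = 2 U + 2 t$)
$\left(-20\right) 21 L{\left(4,M{\left(o{\left(-4 \right)} \right)} \right)} = \left(-20\right) 21 \left(2 \left(3 - 12\right) + 2 \cdot 4\right) = - 420 \left(2 \left(3 - 12\right) + 8\right) = - 420 \left(2 \left(-9\right) + 8\right) = - 420 \left(-18 + 8\right) = \left(-420\right) \left(-10\right) = 4200$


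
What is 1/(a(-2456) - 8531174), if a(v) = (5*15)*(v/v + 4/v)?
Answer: -614/5238094861 ≈ -1.1722e-7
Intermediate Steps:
a(v) = 75 + 300/v (a(v) = 75*(1 + 4/v) = 75 + 300/v)
1/(a(-2456) - 8531174) = 1/((75 + 300/(-2456)) - 8531174) = 1/((75 + 300*(-1/2456)) - 8531174) = 1/((75 - 75/614) - 8531174) = 1/(45975/614 - 8531174) = 1/(-5238094861/614) = -614/5238094861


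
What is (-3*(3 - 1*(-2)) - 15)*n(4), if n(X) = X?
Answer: -120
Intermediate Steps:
(-3*(3 - 1*(-2)) - 15)*n(4) = (-3*(3 - 1*(-2)) - 15)*4 = (-3*(3 + 2) - 15)*4 = (-3*5 - 15)*4 = (-15 - 15)*4 = -30*4 = -120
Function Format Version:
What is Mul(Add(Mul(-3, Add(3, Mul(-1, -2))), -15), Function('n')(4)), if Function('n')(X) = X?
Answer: -120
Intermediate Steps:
Mul(Add(Mul(-3, Add(3, Mul(-1, -2))), -15), Function('n')(4)) = Mul(Add(Mul(-3, Add(3, Mul(-1, -2))), -15), 4) = Mul(Add(Mul(-3, Add(3, 2)), -15), 4) = Mul(Add(Mul(-3, 5), -15), 4) = Mul(Add(-15, -15), 4) = Mul(-30, 4) = -120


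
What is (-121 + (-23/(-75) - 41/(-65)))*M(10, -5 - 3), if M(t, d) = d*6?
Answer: 1872976/325 ≈ 5763.0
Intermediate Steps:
M(t, d) = 6*d
(-121 + (-23/(-75) - 41/(-65)))*M(10, -5 - 3) = (-121 + (-23/(-75) - 41/(-65)))*(6*(-5 - 3)) = (-121 + (-23*(-1/75) - 41*(-1/65)))*(6*(-8)) = (-121 + (23/75 + 41/65))*(-48) = (-121 + 914/975)*(-48) = -117061/975*(-48) = 1872976/325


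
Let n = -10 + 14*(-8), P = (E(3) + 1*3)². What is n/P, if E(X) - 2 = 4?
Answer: -122/81 ≈ -1.5062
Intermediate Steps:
E(X) = 6 (E(X) = 2 + 4 = 6)
P = 81 (P = (6 + 1*3)² = (6 + 3)² = 9² = 81)
n = -122 (n = -10 - 112 = -122)
n/P = -122/81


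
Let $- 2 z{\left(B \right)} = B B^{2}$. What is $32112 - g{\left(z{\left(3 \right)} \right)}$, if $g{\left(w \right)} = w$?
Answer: $\frac{64251}{2} \approx 32126.0$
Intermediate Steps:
$z{\left(B \right)} = - \frac{B^{3}}{2}$ ($z{\left(B \right)} = - \frac{B B^{2}}{2} = - \frac{B^{3}}{2}$)
$32112 - g{\left(z{\left(3 \right)} \right)} = 32112 - - \frac{3^{3}}{2} = 32112 - \left(- \frac{1}{2}\right) 27 = 32112 - - \frac{27}{2} = 32112 + \frac{27}{2} = \frac{64251}{2}$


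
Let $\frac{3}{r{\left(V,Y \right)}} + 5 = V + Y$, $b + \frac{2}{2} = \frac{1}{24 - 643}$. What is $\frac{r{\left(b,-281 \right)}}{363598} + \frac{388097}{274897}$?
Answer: $\frac{8356328379068065}{5918957500824508} \approx 1.4118$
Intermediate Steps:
$b = - \frac{620}{619}$ ($b = -1 + \frac{1}{24 - 643} = -1 + \frac{1}{-619} = -1 - \frac{1}{619} = - \frac{620}{619} \approx -1.0016$)
$r{\left(V,Y \right)} = \frac{3}{-5 + V + Y}$ ($r{\left(V,Y \right)} = \frac{3}{-5 + \left(V + Y\right)} = \frac{3}{-5 + V + Y}$)
$\frac{r{\left(b,-281 \right)}}{363598} + \frac{388097}{274897} = \frac{3 \frac{1}{-5 - \frac{620}{619} - 281}}{363598} + \frac{388097}{274897} = \frac{3}{- \frac{177654}{619}} \cdot \frac{1}{363598} + 388097 \cdot \frac{1}{274897} = 3 \left(- \frac{619}{177654}\right) \frac{1}{363598} + \frac{388097}{274897} = \left(- \frac{619}{59218}\right) \frac{1}{363598} + \frac{388097}{274897} = - \frac{619}{21531546364} + \frac{388097}{274897} = \frac{8356328379068065}{5918957500824508}$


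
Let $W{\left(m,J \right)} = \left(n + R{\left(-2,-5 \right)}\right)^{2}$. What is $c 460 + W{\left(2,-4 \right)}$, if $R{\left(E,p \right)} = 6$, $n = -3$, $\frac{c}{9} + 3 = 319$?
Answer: $1308249$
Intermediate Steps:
$c = 2844$ ($c = -27 + 9 \cdot 319 = -27 + 2871 = 2844$)
$W{\left(m,J \right)} = 9$ ($W{\left(m,J \right)} = \left(-3 + 6\right)^{2} = 3^{2} = 9$)
$c 460 + W{\left(2,-4 \right)} = 2844 \cdot 460 + 9 = 1308240 + 9 = 1308249$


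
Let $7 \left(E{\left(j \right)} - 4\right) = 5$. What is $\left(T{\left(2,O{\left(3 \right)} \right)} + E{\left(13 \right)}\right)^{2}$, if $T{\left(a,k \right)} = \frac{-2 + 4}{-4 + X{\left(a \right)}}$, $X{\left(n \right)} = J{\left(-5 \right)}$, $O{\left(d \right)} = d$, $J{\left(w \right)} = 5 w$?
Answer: $\frac{889249}{41209} \approx 21.579$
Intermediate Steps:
$X{\left(n \right)} = -25$ ($X{\left(n \right)} = 5 \left(-5\right) = -25$)
$E{\left(j \right)} = \frac{33}{7}$ ($E{\left(j \right)} = 4 + \frac{1}{7} \cdot 5 = 4 + \frac{5}{7} = \frac{33}{7}$)
$T{\left(a,k \right)} = - \frac{2}{29}$ ($T{\left(a,k \right)} = \frac{-2 + 4}{-4 - 25} = \frac{2}{-29} = 2 \left(- \frac{1}{29}\right) = - \frac{2}{29}$)
$\left(T{\left(2,O{\left(3 \right)} \right)} + E{\left(13 \right)}\right)^{2} = \left(- \frac{2}{29} + \frac{33}{7}\right)^{2} = \left(\frac{943}{203}\right)^{2} = \frac{889249}{41209}$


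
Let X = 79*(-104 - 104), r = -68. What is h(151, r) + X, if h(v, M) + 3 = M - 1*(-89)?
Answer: -16414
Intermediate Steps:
h(v, M) = 86 + M (h(v, M) = -3 + (M - 1*(-89)) = -3 + (M + 89) = -3 + (89 + M) = 86 + M)
X = -16432 (X = 79*(-208) = -16432)
h(151, r) + X = (86 - 68) - 16432 = 18 - 16432 = -16414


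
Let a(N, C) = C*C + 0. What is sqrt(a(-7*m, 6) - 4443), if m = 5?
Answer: I*sqrt(4407) ≈ 66.385*I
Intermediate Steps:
a(N, C) = C**2 (a(N, C) = C**2 + 0 = C**2)
sqrt(a(-7*m, 6) - 4443) = sqrt(6**2 - 4443) = sqrt(36 - 4443) = sqrt(-4407) = I*sqrt(4407)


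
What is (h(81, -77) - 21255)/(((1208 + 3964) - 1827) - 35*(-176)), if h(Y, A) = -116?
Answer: -21371/9505 ≈ -2.2484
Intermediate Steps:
(h(81, -77) - 21255)/(((1208 + 3964) - 1827) - 35*(-176)) = (-116 - 21255)/(((1208 + 3964) - 1827) - 35*(-176)) = -21371/((5172 - 1827) + 6160) = -21371/(3345 + 6160) = -21371/9505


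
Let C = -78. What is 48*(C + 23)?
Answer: -2640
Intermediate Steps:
48*(C + 23) = 48*(-78 + 23) = 48*(-55) = -2640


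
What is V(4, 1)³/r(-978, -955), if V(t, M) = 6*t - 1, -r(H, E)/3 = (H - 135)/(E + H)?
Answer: -23518811/3339 ≈ -7043.7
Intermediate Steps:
r(H, E) = -3*(-135 + H)/(E + H) (r(H, E) = -3*(H - 135)/(E + H) = -3*(-135 + H)/(E + H))
V(t, M) = -1 + 6*t
V(4, 1)³/r(-978, -955) = (-1 + 6*4)³/((3*(135 - 1*(-978))/(-955 - 978))) = (-1 + 24)³/((3*(135 + 978)/(-1933))) = 23³/((3*(-1/1933)*1113)) = 12167/(-3339/1933) = 12167*(-1933/3339) = -23518811/3339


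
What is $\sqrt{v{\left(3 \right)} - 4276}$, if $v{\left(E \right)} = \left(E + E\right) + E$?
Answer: $i \sqrt{4267} \approx 65.322 i$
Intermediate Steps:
$v{\left(E \right)} = 3 E$ ($v{\left(E \right)} = 2 E + E = 3 E$)
$\sqrt{v{\left(3 \right)} - 4276} = \sqrt{3 \cdot 3 - 4276} = \sqrt{9 - 4276} = \sqrt{-4267} = i \sqrt{4267}$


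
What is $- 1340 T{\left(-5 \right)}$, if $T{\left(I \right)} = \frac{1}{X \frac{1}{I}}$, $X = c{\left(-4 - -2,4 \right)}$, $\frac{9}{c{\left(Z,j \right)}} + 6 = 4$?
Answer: $- \frac{13400}{9} \approx -1488.9$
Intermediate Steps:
$c{\left(Z,j \right)} = - \frac{9}{2}$ ($c{\left(Z,j \right)} = \frac{9}{-6 + 4} = \frac{9}{-2} = 9 \left(- \frac{1}{2}\right) = - \frac{9}{2}$)
$X = - \frac{9}{2} \approx -4.5$
$T{\left(I \right)} = - \frac{2 I}{9}$ ($T{\left(I \right)} = \frac{1}{\left(- \frac{9}{2}\right) \frac{1}{I}} = - \frac{2 I}{9}$)
$- 1340 T{\left(-5 \right)} = - 1340 \left(\left(- \frac{2}{9}\right) \left(-5\right)\right) = \left(-1340\right) \frac{10}{9} = - \frac{13400}{9}$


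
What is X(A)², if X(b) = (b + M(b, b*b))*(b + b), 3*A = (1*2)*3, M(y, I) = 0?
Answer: 64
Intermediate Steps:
A = 2 (A = ((1*2)*3)/3 = (2*3)/3 = (⅓)*6 = 2)
X(b) = 2*b² (X(b) = (b + 0)*(b + b) = b*(2*b) = 2*b²)
X(A)² = (2*2²)² = (2*4)² = 8² = 64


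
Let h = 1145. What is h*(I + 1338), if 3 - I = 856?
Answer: 555325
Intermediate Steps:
I = -853 (I = 3 - 1*856 = 3 - 856 = -853)
h*(I + 1338) = 1145*(-853 + 1338) = 1145*485 = 555325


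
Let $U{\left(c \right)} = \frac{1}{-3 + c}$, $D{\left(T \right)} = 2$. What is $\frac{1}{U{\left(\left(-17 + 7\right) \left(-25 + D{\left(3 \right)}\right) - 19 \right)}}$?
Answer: $208$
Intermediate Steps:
$\frac{1}{U{\left(\left(-17 + 7\right) \left(-25 + D{\left(3 \right)}\right) - 19 \right)}} = \frac{1}{\frac{1}{-3 - \left(19 - \left(-17 + 7\right) \left(-25 + 2\right)\right)}} = \frac{1}{\frac{1}{-3 - -211}} = \frac{1}{\frac{1}{-3 + \left(230 - 19\right)}} = \frac{1}{\frac{1}{-3 + 211}} = \frac{1}{\frac{1}{208}} = 208$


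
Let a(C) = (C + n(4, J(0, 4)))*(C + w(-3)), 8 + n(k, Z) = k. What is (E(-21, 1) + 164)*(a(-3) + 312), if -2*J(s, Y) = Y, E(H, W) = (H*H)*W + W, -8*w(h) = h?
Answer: 800829/4 ≈ 2.0021e+5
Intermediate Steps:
w(h) = -h/8
E(H, W) = W + W*H² (E(H, W) = H²*W + W = W*H² + W = W + W*H²)
J(s, Y) = -Y/2
n(k, Z) = -8 + k
a(C) = (-4 + C)*(3/8 + C) (a(C) = (C + (-8 + 4))*(C - ⅛*(-3)) = (C - 4)*(C + 3/8) = (-4 + C)*(3/8 + C))
(E(-21, 1) + 164)*(a(-3) + 312) = (1*(1 + (-21)²) + 164)*((-3/2 + (-3)² - 29/8*(-3)) + 312) = (1*(1 + 441) + 164)*((-3/2 + 9 + 87/8) + 312) = (1*442 + 164)*(147/8 + 312) = (442 + 164)*(2643/8) = 606*(2643/8) = 800829/4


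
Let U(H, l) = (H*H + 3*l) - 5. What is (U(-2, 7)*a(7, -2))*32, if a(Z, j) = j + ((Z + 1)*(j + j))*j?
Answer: 39680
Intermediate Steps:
U(H, l) = -5 + H² + 3*l (U(H, l) = (H² + 3*l) - 5 = -5 + H² + 3*l)
a(Z, j) = j + 2*j²*(1 + Z) (a(Z, j) = j + ((1 + Z)*(2*j))*j = j + (2*j*(1 + Z))*j = j + 2*j²*(1 + Z))
(U(-2, 7)*a(7, -2))*32 = ((-5 + (-2)² + 3*7)*(-2*(1 + 2*(-2) + 2*7*(-2))))*32 = ((-5 + 4 + 21)*(-2*(1 - 4 - 28)))*32 = (20*(-2*(-31)))*32 = (20*62)*32 = 1240*32 = 39680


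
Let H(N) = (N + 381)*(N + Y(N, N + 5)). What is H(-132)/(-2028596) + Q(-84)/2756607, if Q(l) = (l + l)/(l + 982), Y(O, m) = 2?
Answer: 953921764163/59781591149134 ≈ 0.015957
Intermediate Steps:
H(N) = (2 + N)*(381 + N) (H(N) = (N + 381)*(N + 2) = (381 + N)*(2 + N) = (2 + N)*(381 + N))
Q(l) = 2*l/(982 + l) (Q(l) = (2*l)/(982 + l) = 2*l/(982 + l))
H(-132)/(-2028596) + Q(-84)/2756607 = (762 + (-132)² + 383*(-132))/(-2028596) + (2*(-84)/(982 - 84))/2756607 = (762 + 17424 - 50556)*(-1/2028596) + (2*(-84)/898)*(1/2756607) = -32370*(-1/2028596) + (2*(-84)*(1/898))*(1/2756607) = 16185/1014298 - 84/449*1/2756607 = 16185/1014298 - 4/58938883 = 953921764163/59781591149134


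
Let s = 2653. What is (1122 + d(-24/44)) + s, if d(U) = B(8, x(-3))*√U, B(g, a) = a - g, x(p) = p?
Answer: 3775 - I*√66 ≈ 3775.0 - 8.124*I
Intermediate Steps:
d(U) = -11*√U (d(U) = (-3 - 1*8)*√U = (-3 - 8)*√U = -11*√U)
(1122 + d(-24/44)) + s = (1122 - 11*I*√66/11) + 2653 = (1122 - I*√66) + 2653 = 3775 - I*√66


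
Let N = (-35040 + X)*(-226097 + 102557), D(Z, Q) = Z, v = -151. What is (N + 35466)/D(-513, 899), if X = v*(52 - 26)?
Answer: -534877234/57 ≈ -9.3838e+6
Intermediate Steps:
X = -3926 (X = -151*(52 - 26) = -151*26 = -3926)
N = 4813859640 (N = (-35040 - 3926)*(-226097 + 102557) = -38966*(-123540) = 4813859640)
(N + 35466)/D(-513, 899) = (4813859640 + 35466)/(-513) = 4813895106*(-1/513) = -534877234/57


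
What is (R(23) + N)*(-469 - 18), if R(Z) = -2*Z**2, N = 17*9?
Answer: 440735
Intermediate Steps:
N = 153
(R(23) + N)*(-469 - 18) = (-2*23**2 + 153)*(-469 - 18) = (-2*529 + 153)*(-487) = (-1058 + 153)*(-487) = -905*(-487) = 440735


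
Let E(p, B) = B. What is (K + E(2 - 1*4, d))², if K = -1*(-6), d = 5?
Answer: 121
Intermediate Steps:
K = 6
(K + E(2 - 1*4, d))² = (6 + 5)² = 11² = 121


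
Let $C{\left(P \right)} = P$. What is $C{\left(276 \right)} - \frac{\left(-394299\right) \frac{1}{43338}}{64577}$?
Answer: $\frac{257474829825}{932879342} \approx 276.0$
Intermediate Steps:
$C{\left(276 \right)} - \frac{\left(-394299\right) \frac{1}{43338}}{64577} = 276 - \frac{\left(-394299\right) \frac{1}{43338}}{64577} = 276 - \left(-394299\right) \frac{1}{43338} \cdot \frac{1}{64577} = 276 - \left(- \frac{131433}{14446}\right) \frac{1}{64577} = 276 - - \frac{131433}{932879342} = 276 + \frac{131433}{932879342} = \frac{257474829825}{932879342}$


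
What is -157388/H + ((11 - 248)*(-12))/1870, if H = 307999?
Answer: 290816798/287979065 ≈ 1.0099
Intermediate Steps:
-157388/H + ((11 - 248)*(-12))/1870 = -157388/307999 + ((11 - 248)*(-12))/1870 = -157388*1/307999 - 237*(-12)*(1/1870) = -157388/307999 + 2844*(1/1870) = -157388/307999 + 1422/935 = 290816798/287979065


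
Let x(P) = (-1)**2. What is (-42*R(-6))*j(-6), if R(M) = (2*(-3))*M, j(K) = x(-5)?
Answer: -1512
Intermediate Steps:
x(P) = 1
j(K) = 1
R(M) = -6*M
(-42*R(-6))*j(-6) = -(-252)*(-6)*1 = -42*36*1 = -1512*1 = -1512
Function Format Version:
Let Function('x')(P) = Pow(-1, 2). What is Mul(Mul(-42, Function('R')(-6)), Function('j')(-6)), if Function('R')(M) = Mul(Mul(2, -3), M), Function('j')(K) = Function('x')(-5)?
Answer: -1512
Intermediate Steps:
Function('x')(P) = 1
Function('j')(K) = 1
Function('R')(M) = Mul(-6, M)
Mul(Mul(-42, Function('R')(-6)), Function('j')(-6)) = Mul(Mul(-42, Mul(-6, -6)), 1) = Mul(Mul(-42, 36), 1) = Mul(-1512, 1) = -1512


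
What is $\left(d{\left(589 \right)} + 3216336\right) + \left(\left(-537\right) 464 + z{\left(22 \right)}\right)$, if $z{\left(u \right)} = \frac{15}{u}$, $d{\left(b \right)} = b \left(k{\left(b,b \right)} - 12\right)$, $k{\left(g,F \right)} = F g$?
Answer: $\frac{4560524533}{22} \approx 2.073 \cdot 10^{8}$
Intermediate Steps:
$d{\left(b \right)} = b \left(-12 + b^{2}\right)$ ($d{\left(b \right)} = b \left(b b - 12\right) = b \left(b^{2} - 12\right) = b \left(-12 + b^{2}\right)$)
$\left(d{\left(589 \right)} + 3216336\right) + \left(\left(-537\right) 464 + z{\left(22 \right)}\right) = \left(589 \left(-12 + 589^{2}\right) + 3216336\right) + \left(\left(-537\right) 464 + \frac{15}{22}\right) = \left(589 \left(-12 + 346921\right) + 3216336\right) + \left(-249168 + 15 \cdot \frac{1}{22}\right) = \left(589 \cdot 346909 + 3216336\right) + \left(-249168 + \frac{15}{22}\right) = \left(204329401 + 3216336\right) - \frac{5481681}{22} = 207545737 - \frac{5481681}{22} = \frac{4560524533}{22}$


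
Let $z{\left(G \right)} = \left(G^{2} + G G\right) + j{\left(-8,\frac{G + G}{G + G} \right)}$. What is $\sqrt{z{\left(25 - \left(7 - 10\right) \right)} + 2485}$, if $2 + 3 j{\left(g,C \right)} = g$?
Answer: $\frac{\sqrt{36447}}{3} \approx 63.637$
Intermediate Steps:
$j{\left(g,C \right)} = - \frac{2}{3} + \frac{g}{3}$
$z{\left(G \right)} = - \frac{10}{3} + 2 G^{2}$ ($z{\left(G \right)} = \left(G^{2} + G G\right) + \left(- \frac{2}{3} + \frac{1}{3} \left(-8\right)\right) = \left(G^{2} + G^{2}\right) - \frac{10}{3} = 2 G^{2} - \frac{10}{3} = - \frac{10}{3} + 2 G^{2}$)
$\sqrt{z{\left(25 - \left(7 - 10\right) \right)} + 2485} = \sqrt{\left(- \frac{10}{3} + 2 \left(25 - \left(7 - 10\right)\right)^{2}\right) + 2485} = \sqrt{\left(- \frac{10}{3} + 2 \left(25 - -3\right)^{2}\right) + 2485} = \sqrt{\left(- \frac{10}{3} + 2 \left(25 + 3\right)^{2}\right) + 2485} = \sqrt{\left(- \frac{10}{3} + 2 \cdot 28^{2}\right) + 2485} = \sqrt{\left(- \frac{10}{3} + 2 \cdot 784\right) + 2485} = \sqrt{\left(- \frac{10}{3} + 1568\right) + 2485} = \sqrt{\frac{4694}{3} + 2485} = \sqrt{\frac{12149}{3}} = \frac{\sqrt{36447}}{3}$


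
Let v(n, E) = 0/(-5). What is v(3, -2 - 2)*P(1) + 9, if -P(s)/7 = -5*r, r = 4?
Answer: 9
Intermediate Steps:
P(s) = 140 (P(s) = -(-35)*4 = -7*(-20) = 140)
v(n, E) = 0 (v(n, E) = 0*(-⅕) = 0)
v(3, -2 - 2)*P(1) + 9 = 0*140 + 9 = 0 + 9 = 9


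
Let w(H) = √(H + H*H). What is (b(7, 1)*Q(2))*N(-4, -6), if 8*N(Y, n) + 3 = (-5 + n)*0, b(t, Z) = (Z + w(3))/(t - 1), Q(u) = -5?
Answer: 5/16 + 5*√3/8 ≈ 1.3950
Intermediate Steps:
w(H) = √(H + H²)
b(t, Z) = (Z + 2*√3)/(-1 + t) (b(t, Z) = (Z + √(3*(1 + 3)))/(t - 1) = (Z + √(3*4))/(-1 + t) = (Z + √12)/(-1 + t) = (Z + 2*√3)/(-1 + t))
N(Y, n) = -3/8 (N(Y, n) = -3/8 + ((-5 + n)*0)/8 = -3/8 + (⅛)*0 = -3/8 + 0 = -3/8)
(b(7, 1)*Q(2))*N(-4, -6) = (((1 + 2*√3)/(-1 + 7))*(-5))*(-3/8) = (((1 + 2*√3)/6)*(-5))*(-3/8) = ((⅙ + √3/3)*(-5))*(-3/8) = (-⅚ - 5*√3/3)*(-3/8) = 5/16 + 5*√3/8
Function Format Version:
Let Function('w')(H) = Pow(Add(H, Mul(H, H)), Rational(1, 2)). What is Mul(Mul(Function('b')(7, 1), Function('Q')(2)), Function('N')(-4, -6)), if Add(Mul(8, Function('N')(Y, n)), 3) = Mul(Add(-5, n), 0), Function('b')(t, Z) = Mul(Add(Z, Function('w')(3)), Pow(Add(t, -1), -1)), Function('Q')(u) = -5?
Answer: Add(Rational(5, 16), Mul(Rational(5, 8), Pow(3, Rational(1, 2)))) ≈ 1.3950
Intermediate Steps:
Function('w')(H) = Pow(Add(H, Pow(H, 2)), Rational(1, 2))
Function('b')(t, Z) = Mul(Pow(Add(-1, t), -1), Add(Z, Mul(2, Pow(3, Rational(1, 2))))) (Function('b')(t, Z) = Mul(Add(Z, Pow(Mul(3, Add(1, 3)), Rational(1, 2))), Pow(Add(t, -1), -1)) = Mul(Add(Z, Pow(Mul(3, 4), Rational(1, 2))), Pow(Add(-1, t), -1)) = Mul(Add(Z, Pow(12, Rational(1, 2))), Pow(Add(-1, t), -1)) = Mul(Add(Z, Mul(2, Pow(3, Rational(1, 2)))), Pow(Add(-1, t), -1)) = Mul(Pow(Add(-1, t), -1), Add(Z, Mul(2, Pow(3, Rational(1, 2))))))
Function('N')(Y, n) = Rational(-3, 8) (Function('N')(Y, n) = Add(Rational(-3, 8), Mul(Rational(1, 8), Mul(Add(-5, n), 0))) = Add(Rational(-3, 8), Mul(Rational(1, 8), 0)) = Add(Rational(-3, 8), 0) = Rational(-3, 8))
Mul(Mul(Function('b')(7, 1), Function('Q')(2)), Function('N')(-4, -6)) = Mul(Mul(Mul(Pow(Add(-1, 7), -1), Add(1, Mul(2, Pow(3, Rational(1, 2))))), -5), Rational(-3, 8)) = Mul(Mul(Mul(Pow(6, -1), Add(1, Mul(2, Pow(3, Rational(1, 2))))), -5), Rational(-3, 8)) = Mul(Mul(Mul(Rational(1, 6), Add(1, Mul(2, Pow(3, Rational(1, 2))))), -5), Rational(-3, 8)) = Mul(Mul(Add(Rational(1, 6), Mul(Rational(1, 3), Pow(3, Rational(1, 2)))), -5), Rational(-3, 8)) = Mul(Add(Rational(-5, 6), Mul(Rational(-5, 3), Pow(3, Rational(1, 2)))), Rational(-3, 8)) = Add(Rational(5, 16), Mul(Rational(5, 8), Pow(3, Rational(1, 2))))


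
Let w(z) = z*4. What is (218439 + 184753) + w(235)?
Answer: 404132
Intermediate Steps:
w(z) = 4*z
(218439 + 184753) + w(235) = (218439 + 184753) + 4*235 = 403192 + 940 = 404132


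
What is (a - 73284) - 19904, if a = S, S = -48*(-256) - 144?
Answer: -81044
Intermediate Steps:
S = 12144 (S = 12288 - 144 = 12144)
a = 12144
(a - 73284) - 19904 = (12144 - 73284) - 19904 = -61140 - 19904 = -81044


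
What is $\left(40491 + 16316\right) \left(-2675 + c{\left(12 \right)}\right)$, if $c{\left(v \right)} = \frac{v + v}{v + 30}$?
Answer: $- \frac{1063483847}{7} \approx -1.5193 \cdot 10^{8}$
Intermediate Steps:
$c{\left(v \right)} = \frac{2 v}{30 + v}$
$\left(40491 + 16316\right) \left(-2675 + c{\left(12 \right)}\right) = \left(40491 + 16316\right) \left(-2675 + 2 \cdot 12 \frac{1}{30 + 12}\right) = 56807 \left(-2675 + 2 \cdot 12 \cdot \frac{1}{42}\right) = 56807 \left(-2675 + \frac{4}{7}\right) = 56807 \left(- \frac{18721}{7}\right) = - \frac{1063483847}{7}$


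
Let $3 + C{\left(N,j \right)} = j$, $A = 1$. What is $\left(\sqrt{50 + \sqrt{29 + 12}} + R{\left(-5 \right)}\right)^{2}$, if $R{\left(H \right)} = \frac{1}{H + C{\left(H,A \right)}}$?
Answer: $\frac{\left(-1 + 7 \sqrt{50 + \sqrt{41}}\right)^{2}}{49} \approx 54.278$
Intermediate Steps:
$C{\left(N,j \right)} = -3 + j$
$R{\left(H \right)} = \frac{1}{-2 + H}$ ($R{\left(H \right)} = \frac{1}{H + \left(-3 + 1\right)} = \frac{1}{H - 2} = \frac{1}{-2 + H}$)
$\left(\sqrt{50 + \sqrt{29 + 12}} + R{\left(-5 \right)}\right)^{2} = \left(\sqrt{50 + \sqrt{29 + 12}} + \frac{1}{-2 - 5}\right)^{2} = \left(\sqrt{50 + \sqrt{41}} + \frac{1}{-7}\right)^{2} = \left(\sqrt{50 + \sqrt{41}} - \frac{1}{7}\right)^{2} = \left(- \frac{1}{7} + \sqrt{50 + \sqrt{41}}\right)^{2}$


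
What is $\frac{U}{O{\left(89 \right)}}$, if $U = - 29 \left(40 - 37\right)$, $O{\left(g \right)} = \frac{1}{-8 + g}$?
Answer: $-7047$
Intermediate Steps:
$U = -87$ ($U = \left(-29\right) 3 = -87$)
$\frac{U}{O{\left(89 \right)}} = - \frac{87}{\frac{1}{-8 + 89}} = - \frac{87}{\frac{1}{81}} = - 87 \frac{1}{\frac{1}{81}} = \left(-87\right) 81 = -7047$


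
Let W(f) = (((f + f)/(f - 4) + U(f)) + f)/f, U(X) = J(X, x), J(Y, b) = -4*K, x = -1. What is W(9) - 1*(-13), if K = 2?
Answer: 608/45 ≈ 13.511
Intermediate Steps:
J(Y, b) = -8 (J(Y, b) = -4*2 = -8)
U(X) = -8
W(f) = (-8 + f + 2*f/(-4 + f))/f (W(f) = (((f + f)/(f - 4) - 8) + f)/f = (((2*f)/(-4 + f) - 8) + f)/f = ((2*f/(-4 + f) - 8) + f)/f = ((-8 + 2*f/(-4 + f)) + f)/f = (-8 + f + 2*f/(-4 + f))/f)
W(9) - 1*(-13) = (32 + 9² - 10*9)/(9*(-4 + 9)) - 1*(-13) = (⅑)*(32 + 81 - 90)/5 + 13 = (⅑)*(⅕)*23 + 13 = 23/45 + 13 = 608/45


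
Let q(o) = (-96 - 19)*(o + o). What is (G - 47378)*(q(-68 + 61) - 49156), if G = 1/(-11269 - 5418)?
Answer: 37589710080102/16687 ≈ 2.2526e+9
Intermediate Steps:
G = -1/16687 (G = 1/(-16687) = -1/16687 ≈ -5.9927e-5)
q(o) = -230*o
(G - 47378)*(q(-68 + 61) - 49156) = (-1/16687 - 47378)*(-230*(-68 + 61) - 49156) = -790596687*(-230*(-7) - 49156)/16687 = -790596687*(1610 - 49156)/16687 = -790596687/16687*(-47546) = 37589710080102/16687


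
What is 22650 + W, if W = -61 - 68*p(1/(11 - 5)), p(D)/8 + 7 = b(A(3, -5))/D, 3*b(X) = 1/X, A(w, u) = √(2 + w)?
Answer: 26397 - 1088*√5/5 ≈ 25910.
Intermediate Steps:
b(X) = 1/(3*X) (b(X) = (1/X)/3 = 1/(3*X))
p(D) = -56 + 8*√5/(15*D) (p(D) = -56 + 8*((1/(3*(√(2 + 3))))/D) = -56 + 8*((1/(3*(√5)))/D) = -56 + 8*(((√5/5)/3)/D) = -56 + 8*((√5/15)/D) = -56 + 8*(√5/(15*D)) = -56 + 8*√5/(15*D))
W = 3747 - 1088*√5/5 (W = -61 - 68*(-56 + 8*√5/(15*(1/(11 - 5)))) = -61 - 68*(-56 + 8*√5/(15*(1/6))) = -61 - 68*(-56 + 8*√5/(15*(⅙))) = -61 - 68*(-56 + (8/15)*√5*6) = -61 - 68*(-56 + 16*√5/5) = -61 + (3808 - 1088*√5/5) = 3747 - 1088*√5/5 ≈ 3260.4)
22650 + W = 22650 + (3747 - 1088*√5/5) = 26397 - 1088*√5/5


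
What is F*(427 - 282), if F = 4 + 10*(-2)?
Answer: -2320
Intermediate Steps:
F = -16 (F = 4 - 20 = -16)
F*(427 - 282) = -16*(427 - 282) = -16*145 = -2320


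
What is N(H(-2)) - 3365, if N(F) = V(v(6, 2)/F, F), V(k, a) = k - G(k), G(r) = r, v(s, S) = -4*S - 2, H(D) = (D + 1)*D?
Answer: -3365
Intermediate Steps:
H(D) = D*(1 + D) (H(D) = (1 + D)*D = D*(1 + D))
v(s, S) = -2 - 4*S
V(k, a) = 0 (V(k, a) = k - k = 0)
N(F) = 0
N(H(-2)) - 3365 = 0 - 3365 = -3365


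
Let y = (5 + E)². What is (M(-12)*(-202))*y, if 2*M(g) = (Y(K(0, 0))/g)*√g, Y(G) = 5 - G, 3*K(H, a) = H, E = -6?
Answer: 505*I*√3/6 ≈ 145.78*I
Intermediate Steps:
K(H, a) = H/3
y = 1 (y = (5 - 6)² = (-1)² = 1)
M(g) = 5/(2*√g) (M(g) = (((5 - 0/3)/g)*√g)/2 = (((5 - 1*0)/g)*√g)/2 = (((5 + 0)/g)*√g)/2 = ((5/g)*√g)/2 = (5/√g)/2 = 5/(2*√g))
(M(-12)*(-202))*y = ((5/(2*√(-12)))*(-202))*1 = ((5*(-I*√3/6)/2)*(-202))*1 = (-5*I*√3/12*(-202))*1 = (505*I*√3/6)*1 = 505*I*√3/6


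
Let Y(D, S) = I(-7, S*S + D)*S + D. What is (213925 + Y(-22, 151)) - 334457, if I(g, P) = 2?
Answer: -120252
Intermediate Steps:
Y(D, S) = D + 2*S (Y(D, S) = 2*S + D = D + 2*S)
(213925 + Y(-22, 151)) - 334457 = (213925 + (-22 + 2*151)) - 334457 = (213925 + (-22 + 302)) - 334457 = (213925 + 280) - 334457 = 214205 - 334457 = -120252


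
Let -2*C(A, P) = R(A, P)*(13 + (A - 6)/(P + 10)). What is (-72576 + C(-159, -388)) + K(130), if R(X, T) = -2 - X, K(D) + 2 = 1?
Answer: -18555205/252 ≈ -73632.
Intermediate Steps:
K(D) = -1 (K(D) = -2 + 1 = -1)
C(A, P) = -(-2 - A)*(13 + (-6 + A)/(10 + P))/2 (C(A, P) = -(-2 - A)*(13 + (A - 6)/(P + 10))/2 = -(-2 - A)*(13 + (-6 + A)/(10 + P))/2)
(-72576 + C(-159, -388)) + K(130) = (-72576 + (2 - 159)*(124 - 159 + 13*(-388))/(2*(10 - 388))) - 1 = (-72576 + (½)*(-157)*(124 - 159 - 5044)/(-378)) - 1 = (-72576 + (½)*(-1/378)*(-157)*(-5079)) - 1 = (-72576 - 265801/252) - 1 = -18554953/252 - 1 = -18555205/252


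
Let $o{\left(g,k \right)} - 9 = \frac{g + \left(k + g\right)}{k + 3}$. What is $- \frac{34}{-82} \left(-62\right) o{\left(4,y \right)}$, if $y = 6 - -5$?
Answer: $- \frac{76415}{287} \approx -266.25$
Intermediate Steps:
$y = 11$ ($y = 6 + 5 = 11$)
$o{\left(g,k \right)} = 9 + \frac{k + 2 g}{3 + k}$ ($o{\left(g,k \right)} = 9 + \frac{g + \left(k + g\right)}{k + 3} = 9 + \frac{g + \left(g + k\right)}{3 + k} = 9 + \frac{k + 2 g}{3 + k}$)
$- \frac{34}{-82} \left(-62\right) o{\left(4,y \right)} = - \frac{34}{-82} \left(-62\right) \frac{27 + 2 \cdot 4 + 10 \cdot 11}{3 + 11} = \left(-34\right) \left(- \frac{1}{82}\right) \left(-62\right) \frac{27 + 8 + 110}{14} = \frac{17}{41} \left(-62\right) \frac{1}{14} \cdot 145 = \left(- \frac{1054}{41}\right) \frac{145}{14} = - \frac{76415}{287}$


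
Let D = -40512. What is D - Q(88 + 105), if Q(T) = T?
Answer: -40705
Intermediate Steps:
D - Q(88 + 105) = -40512 - (88 + 105) = -40512 - 1*193 = -40512 - 193 = -40705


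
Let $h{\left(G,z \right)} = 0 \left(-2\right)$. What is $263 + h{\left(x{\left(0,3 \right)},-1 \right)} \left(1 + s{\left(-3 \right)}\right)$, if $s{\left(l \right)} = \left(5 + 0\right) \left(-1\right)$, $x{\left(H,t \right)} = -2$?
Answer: $263$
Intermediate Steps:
$s{\left(l \right)} = -5$ ($s{\left(l \right)} = 5 \left(-1\right) = -5$)
$h{\left(G,z \right)} = 0$
$263 + h{\left(x{\left(0,3 \right)},-1 \right)} \left(1 + s{\left(-3 \right)}\right) = 263 + 0 \left(1 - 5\right) = 263 + 0 \left(-4\right) = 263 + 0 = 263$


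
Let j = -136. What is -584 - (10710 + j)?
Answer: -11158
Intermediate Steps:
-584 - (10710 + j) = -584 - (10710 - 136) = -584 - 1*10574 = -584 - 10574 = -11158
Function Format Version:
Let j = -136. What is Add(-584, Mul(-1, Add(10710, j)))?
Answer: -11158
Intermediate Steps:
Add(-584, Mul(-1, Add(10710, j))) = Add(-584, Mul(-1, Add(10710, -136))) = Add(-584, Mul(-1, 10574)) = Add(-584, -10574) = -11158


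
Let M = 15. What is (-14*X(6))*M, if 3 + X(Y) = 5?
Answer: -420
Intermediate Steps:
X(Y) = 2 (X(Y) = -3 + 5 = 2)
(-14*X(6))*M = -14*2*15 = -28*15 = -420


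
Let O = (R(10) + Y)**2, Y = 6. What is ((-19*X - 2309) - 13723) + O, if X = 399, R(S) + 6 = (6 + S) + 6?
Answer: -23129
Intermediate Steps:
R(S) = 6 + S (R(S) = -6 + ((6 + S) + 6) = -6 + (12 + S) = 6 + S)
O = 484 (O = ((6 + 10) + 6)**2 = (16 + 6)**2 = 22**2 = 484)
((-19*X - 2309) - 13723) + O = ((-19*399 - 2309) - 13723) + 484 = ((-7581 - 2309) - 13723) + 484 = (-9890 - 13723) + 484 = -23613 + 484 = -23129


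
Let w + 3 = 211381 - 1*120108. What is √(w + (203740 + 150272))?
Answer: √445282 ≈ 667.29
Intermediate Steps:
w = 91270 (w = -3 + (211381 - 1*120108) = -3 + (211381 - 120108) = -3 + 91273 = 91270)
√(w + (203740 + 150272)) = √(91270 + (203740 + 150272)) = √(91270 + 354012) = √445282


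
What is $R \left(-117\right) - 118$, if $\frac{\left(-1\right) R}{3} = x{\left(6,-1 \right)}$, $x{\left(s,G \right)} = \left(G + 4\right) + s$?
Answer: $3041$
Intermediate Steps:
$x{\left(s,G \right)} = 4 + G + s$ ($x{\left(s,G \right)} = \left(4 + G\right) + s = 4 + G + s$)
$R = -27$ ($R = - 3 \left(4 - 1 + 6\right) = \left(-3\right) 9 = -27$)
$R \left(-117\right) - 118 = \left(-27\right) \left(-117\right) - 118 = 3159 - 118 = 3041$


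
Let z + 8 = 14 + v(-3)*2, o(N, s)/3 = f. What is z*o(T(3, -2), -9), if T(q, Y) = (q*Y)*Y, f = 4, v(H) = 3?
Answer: 144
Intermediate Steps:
T(q, Y) = q*Y² (T(q, Y) = (Y*q)*Y = q*Y²)
o(N, s) = 12 (o(N, s) = 3*4 = 12)
z = 12 (z = -8 + (14 + 3*2) = -8 + (14 + 6) = -8 + 20 = 12)
z*o(T(3, -2), -9) = 12*12 = 144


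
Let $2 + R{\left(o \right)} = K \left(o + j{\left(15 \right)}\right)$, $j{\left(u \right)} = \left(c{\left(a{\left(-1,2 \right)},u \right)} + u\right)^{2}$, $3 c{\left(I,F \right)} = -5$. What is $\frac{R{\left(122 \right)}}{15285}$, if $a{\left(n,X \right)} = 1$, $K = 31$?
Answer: $\frac{16724}{27513} \approx 0.60786$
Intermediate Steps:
$c{\left(I,F \right)} = - \frac{5}{3}$ ($c{\left(I,F \right)} = \frac{1}{3} \left(-5\right) = - \frac{5}{3}$)
$j{\left(u \right)} = \left(- \frac{5}{3} + u\right)^{2}$
$R{\left(o \right)} = \frac{49582}{9} + 31 o$ ($R{\left(o \right)} = -2 + 31 \left(o + \frac{\left(-5 + 3 \cdot 15\right)^{2}}{9}\right) = -2 + 31 \left(o + \frac{\left(-5 + 45\right)^{2}}{9}\right) = -2 + 31 \left(o + \frac{40^{2}}{9}\right) = -2 + 31 \left(o + \frac{1}{9} \cdot 1600\right) = -2 + 31 \left(o + \frac{1600}{9}\right) = -2 + 31 \left(\frac{1600}{9} + o\right) = -2 + \left(\frac{49600}{9} + 31 o\right) = \frac{49582}{9} + 31 o$)
$\frac{R{\left(122 \right)}}{15285} = \frac{\frac{49582}{9} + 31 \cdot 122}{15285} = \left(\frac{49582}{9} + 3782\right) \frac{1}{15285} = \frac{83620}{9} \cdot \frac{1}{15285} = \frac{16724}{27513}$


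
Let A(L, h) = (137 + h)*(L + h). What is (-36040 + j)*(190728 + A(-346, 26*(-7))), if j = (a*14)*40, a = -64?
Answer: -15417397440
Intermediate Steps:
j = -35840 (j = -64*14*40 = -896*40 = -35840)
(-36040 + j)*(190728 + A(-346, 26*(-7))) = (-36040 - 35840)*(190728 + ((26*(-7))**2 + 137*(-346) + 137*(26*(-7)) - 8996*(-7))) = -71880*(190728 + ((-182)**2 - 47402 + 137*(-182) - 346*(-182))) = -71880*(190728 + (33124 - 47402 - 24934 + 62972)) = -71880*(190728 + 23760) = -71880*214488 = -15417397440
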